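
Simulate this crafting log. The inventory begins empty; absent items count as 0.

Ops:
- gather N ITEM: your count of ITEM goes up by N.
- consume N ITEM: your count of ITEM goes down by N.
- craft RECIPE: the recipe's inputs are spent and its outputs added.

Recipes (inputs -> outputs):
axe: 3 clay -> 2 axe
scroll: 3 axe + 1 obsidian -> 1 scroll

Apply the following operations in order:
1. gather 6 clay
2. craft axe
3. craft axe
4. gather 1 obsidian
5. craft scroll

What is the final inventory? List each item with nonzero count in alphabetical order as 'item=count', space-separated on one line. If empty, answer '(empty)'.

After 1 (gather 6 clay): clay=6
After 2 (craft axe): axe=2 clay=3
After 3 (craft axe): axe=4
After 4 (gather 1 obsidian): axe=4 obsidian=1
After 5 (craft scroll): axe=1 scroll=1

Answer: axe=1 scroll=1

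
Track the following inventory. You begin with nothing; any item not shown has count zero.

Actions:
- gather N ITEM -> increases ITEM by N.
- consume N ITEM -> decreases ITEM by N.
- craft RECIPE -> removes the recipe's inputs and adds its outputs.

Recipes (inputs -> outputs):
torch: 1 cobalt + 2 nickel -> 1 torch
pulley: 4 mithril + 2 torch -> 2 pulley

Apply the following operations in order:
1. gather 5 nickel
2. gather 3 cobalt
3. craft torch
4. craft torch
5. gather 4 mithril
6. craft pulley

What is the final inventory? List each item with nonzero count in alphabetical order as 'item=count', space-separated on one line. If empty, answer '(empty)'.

After 1 (gather 5 nickel): nickel=5
After 2 (gather 3 cobalt): cobalt=3 nickel=5
After 3 (craft torch): cobalt=2 nickel=3 torch=1
After 4 (craft torch): cobalt=1 nickel=1 torch=2
After 5 (gather 4 mithril): cobalt=1 mithril=4 nickel=1 torch=2
After 6 (craft pulley): cobalt=1 nickel=1 pulley=2

Answer: cobalt=1 nickel=1 pulley=2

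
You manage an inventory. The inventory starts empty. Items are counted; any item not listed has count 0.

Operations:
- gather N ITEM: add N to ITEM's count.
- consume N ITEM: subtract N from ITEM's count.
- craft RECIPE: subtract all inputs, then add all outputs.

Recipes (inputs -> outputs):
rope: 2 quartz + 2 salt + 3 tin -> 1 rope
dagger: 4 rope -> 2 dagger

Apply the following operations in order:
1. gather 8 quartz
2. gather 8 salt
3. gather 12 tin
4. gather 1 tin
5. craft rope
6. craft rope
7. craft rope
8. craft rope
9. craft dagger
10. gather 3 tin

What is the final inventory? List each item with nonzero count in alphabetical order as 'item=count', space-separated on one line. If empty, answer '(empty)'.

Answer: dagger=2 tin=4

Derivation:
After 1 (gather 8 quartz): quartz=8
After 2 (gather 8 salt): quartz=8 salt=8
After 3 (gather 12 tin): quartz=8 salt=8 tin=12
After 4 (gather 1 tin): quartz=8 salt=8 tin=13
After 5 (craft rope): quartz=6 rope=1 salt=6 tin=10
After 6 (craft rope): quartz=4 rope=2 salt=4 tin=7
After 7 (craft rope): quartz=2 rope=3 salt=2 tin=4
After 8 (craft rope): rope=4 tin=1
After 9 (craft dagger): dagger=2 tin=1
After 10 (gather 3 tin): dagger=2 tin=4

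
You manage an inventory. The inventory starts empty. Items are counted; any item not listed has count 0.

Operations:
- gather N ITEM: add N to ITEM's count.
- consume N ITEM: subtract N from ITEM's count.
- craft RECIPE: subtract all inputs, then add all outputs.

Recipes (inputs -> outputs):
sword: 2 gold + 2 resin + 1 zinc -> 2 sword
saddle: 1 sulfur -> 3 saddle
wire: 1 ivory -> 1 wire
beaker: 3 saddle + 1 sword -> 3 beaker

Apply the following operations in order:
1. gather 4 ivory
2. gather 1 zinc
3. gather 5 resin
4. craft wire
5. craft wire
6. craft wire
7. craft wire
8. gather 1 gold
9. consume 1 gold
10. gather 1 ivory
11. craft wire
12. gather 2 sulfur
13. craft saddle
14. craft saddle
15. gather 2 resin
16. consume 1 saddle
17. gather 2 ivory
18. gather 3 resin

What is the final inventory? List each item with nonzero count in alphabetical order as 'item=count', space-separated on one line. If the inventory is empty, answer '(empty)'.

After 1 (gather 4 ivory): ivory=4
After 2 (gather 1 zinc): ivory=4 zinc=1
After 3 (gather 5 resin): ivory=4 resin=5 zinc=1
After 4 (craft wire): ivory=3 resin=5 wire=1 zinc=1
After 5 (craft wire): ivory=2 resin=5 wire=2 zinc=1
After 6 (craft wire): ivory=1 resin=5 wire=3 zinc=1
After 7 (craft wire): resin=5 wire=4 zinc=1
After 8 (gather 1 gold): gold=1 resin=5 wire=4 zinc=1
After 9 (consume 1 gold): resin=5 wire=4 zinc=1
After 10 (gather 1 ivory): ivory=1 resin=5 wire=4 zinc=1
After 11 (craft wire): resin=5 wire=5 zinc=1
After 12 (gather 2 sulfur): resin=5 sulfur=2 wire=5 zinc=1
After 13 (craft saddle): resin=5 saddle=3 sulfur=1 wire=5 zinc=1
After 14 (craft saddle): resin=5 saddle=6 wire=5 zinc=1
After 15 (gather 2 resin): resin=7 saddle=6 wire=5 zinc=1
After 16 (consume 1 saddle): resin=7 saddle=5 wire=5 zinc=1
After 17 (gather 2 ivory): ivory=2 resin=7 saddle=5 wire=5 zinc=1
After 18 (gather 3 resin): ivory=2 resin=10 saddle=5 wire=5 zinc=1

Answer: ivory=2 resin=10 saddle=5 wire=5 zinc=1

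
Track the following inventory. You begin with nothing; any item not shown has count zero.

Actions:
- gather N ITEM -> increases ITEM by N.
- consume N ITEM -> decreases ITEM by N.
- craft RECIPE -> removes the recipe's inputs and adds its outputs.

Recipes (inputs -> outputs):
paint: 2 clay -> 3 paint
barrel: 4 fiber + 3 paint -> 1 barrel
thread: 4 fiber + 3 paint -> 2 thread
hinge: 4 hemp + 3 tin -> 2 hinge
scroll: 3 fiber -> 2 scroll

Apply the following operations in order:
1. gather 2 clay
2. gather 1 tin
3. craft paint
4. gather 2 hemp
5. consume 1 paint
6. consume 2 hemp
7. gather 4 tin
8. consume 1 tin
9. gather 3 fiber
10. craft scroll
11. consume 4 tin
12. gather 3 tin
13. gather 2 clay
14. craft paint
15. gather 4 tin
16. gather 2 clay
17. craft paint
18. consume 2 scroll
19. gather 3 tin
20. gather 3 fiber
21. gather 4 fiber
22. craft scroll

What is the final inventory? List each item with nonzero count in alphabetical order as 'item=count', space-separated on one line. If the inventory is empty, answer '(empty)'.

After 1 (gather 2 clay): clay=2
After 2 (gather 1 tin): clay=2 tin=1
After 3 (craft paint): paint=3 tin=1
After 4 (gather 2 hemp): hemp=2 paint=3 tin=1
After 5 (consume 1 paint): hemp=2 paint=2 tin=1
After 6 (consume 2 hemp): paint=2 tin=1
After 7 (gather 4 tin): paint=2 tin=5
After 8 (consume 1 tin): paint=2 tin=4
After 9 (gather 3 fiber): fiber=3 paint=2 tin=4
After 10 (craft scroll): paint=2 scroll=2 tin=4
After 11 (consume 4 tin): paint=2 scroll=2
After 12 (gather 3 tin): paint=2 scroll=2 tin=3
After 13 (gather 2 clay): clay=2 paint=2 scroll=2 tin=3
After 14 (craft paint): paint=5 scroll=2 tin=3
After 15 (gather 4 tin): paint=5 scroll=2 tin=7
After 16 (gather 2 clay): clay=2 paint=5 scroll=2 tin=7
After 17 (craft paint): paint=8 scroll=2 tin=7
After 18 (consume 2 scroll): paint=8 tin=7
After 19 (gather 3 tin): paint=8 tin=10
After 20 (gather 3 fiber): fiber=3 paint=8 tin=10
After 21 (gather 4 fiber): fiber=7 paint=8 tin=10
After 22 (craft scroll): fiber=4 paint=8 scroll=2 tin=10

Answer: fiber=4 paint=8 scroll=2 tin=10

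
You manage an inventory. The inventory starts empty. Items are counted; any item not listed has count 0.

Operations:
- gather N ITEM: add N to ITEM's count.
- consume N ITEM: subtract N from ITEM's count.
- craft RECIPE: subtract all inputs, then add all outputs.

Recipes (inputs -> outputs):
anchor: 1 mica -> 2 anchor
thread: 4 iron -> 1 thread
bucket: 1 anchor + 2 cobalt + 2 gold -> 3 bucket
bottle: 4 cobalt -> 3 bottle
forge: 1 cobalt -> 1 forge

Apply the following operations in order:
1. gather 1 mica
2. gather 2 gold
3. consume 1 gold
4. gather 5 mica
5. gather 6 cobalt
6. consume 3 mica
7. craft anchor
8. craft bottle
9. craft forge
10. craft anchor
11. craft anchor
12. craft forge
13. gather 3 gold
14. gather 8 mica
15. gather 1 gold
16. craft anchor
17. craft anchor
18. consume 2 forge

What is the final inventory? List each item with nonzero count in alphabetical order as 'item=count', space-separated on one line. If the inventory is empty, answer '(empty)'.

After 1 (gather 1 mica): mica=1
After 2 (gather 2 gold): gold=2 mica=1
After 3 (consume 1 gold): gold=1 mica=1
After 4 (gather 5 mica): gold=1 mica=6
After 5 (gather 6 cobalt): cobalt=6 gold=1 mica=6
After 6 (consume 3 mica): cobalt=6 gold=1 mica=3
After 7 (craft anchor): anchor=2 cobalt=6 gold=1 mica=2
After 8 (craft bottle): anchor=2 bottle=3 cobalt=2 gold=1 mica=2
After 9 (craft forge): anchor=2 bottle=3 cobalt=1 forge=1 gold=1 mica=2
After 10 (craft anchor): anchor=4 bottle=3 cobalt=1 forge=1 gold=1 mica=1
After 11 (craft anchor): anchor=6 bottle=3 cobalt=1 forge=1 gold=1
After 12 (craft forge): anchor=6 bottle=3 forge=2 gold=1
After 13 (gather 3 gold): anchor=6 bottle=3 forge=2 gold=4
After 14 (gather 8 mica): anchor=6 bottle=3 forge=2 gold=4 mica=8
After 15 (gather 1 gold): anchor=6 bottle=3 forge=2 gold=5 mica=8
After 16 (craft anchor): anchor=8 bottle=3 forge=2 gold=5 mica=7
After 17 (craft anchor): anchor=10 bottle=3 forge=2 gold=5 mica=6
After 18 (consume 2 forge): anchor=10 bottle=3 gold=5 mica=6

Answer: anchor=10 bottle=3 gold=5 mica=6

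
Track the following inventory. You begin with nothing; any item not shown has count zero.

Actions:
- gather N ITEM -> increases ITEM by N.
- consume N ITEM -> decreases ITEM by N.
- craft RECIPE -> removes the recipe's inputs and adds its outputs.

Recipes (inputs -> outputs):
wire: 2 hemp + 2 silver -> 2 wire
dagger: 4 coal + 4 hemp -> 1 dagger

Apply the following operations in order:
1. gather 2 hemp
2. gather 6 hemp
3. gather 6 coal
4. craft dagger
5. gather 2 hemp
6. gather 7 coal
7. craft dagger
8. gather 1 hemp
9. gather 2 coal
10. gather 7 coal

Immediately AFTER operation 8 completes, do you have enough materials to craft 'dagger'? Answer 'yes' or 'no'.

After 1 (gather 2 hemp): hemp=2
After 2 (gather 6 hemp): hemp=8
After 3 (gather 6 coal): coal=6 hemp=8
After 4 (craft dagger): coal=2 dagger=1 hemp=4
After 5 (gather 2 hemp): coal=2 dagger=1 hemp=6
After 6 (gather 7 coal): coal=9 dagger=1 hemp=6
After 7 (craft dagger): coal=5 dagger=2 hemp=2
After 8 (gather 1 hemp): coal=5 dagger=2 hemp=3

Answer: no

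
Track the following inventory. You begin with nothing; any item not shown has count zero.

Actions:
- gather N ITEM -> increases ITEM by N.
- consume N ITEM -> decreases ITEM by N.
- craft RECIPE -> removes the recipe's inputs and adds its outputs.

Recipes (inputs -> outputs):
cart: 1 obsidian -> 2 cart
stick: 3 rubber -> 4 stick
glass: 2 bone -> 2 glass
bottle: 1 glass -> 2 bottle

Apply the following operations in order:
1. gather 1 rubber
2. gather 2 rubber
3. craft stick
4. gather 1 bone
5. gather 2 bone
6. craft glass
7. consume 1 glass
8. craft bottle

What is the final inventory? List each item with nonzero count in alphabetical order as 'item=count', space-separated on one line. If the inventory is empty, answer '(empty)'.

Answer: bone=1 bottle=2 stick=4

Derivation:
After 1 (gather 1 rubber): rubber=1
After 2 (gather 2 rubber): rubber=3
After 3 (craft stick): stick=4
After 4 (gather 1 bone): bone=1 stick=4
After 5 (gather 2 bone): bone=3 stick=4
After 6 (craft glass): bone=1 glass=2 stick=4
After 7 (consume 1 glass): bone=1 glass=1 stick=4
After 8 (craft bottle): bone=1 bottle=2 stick=4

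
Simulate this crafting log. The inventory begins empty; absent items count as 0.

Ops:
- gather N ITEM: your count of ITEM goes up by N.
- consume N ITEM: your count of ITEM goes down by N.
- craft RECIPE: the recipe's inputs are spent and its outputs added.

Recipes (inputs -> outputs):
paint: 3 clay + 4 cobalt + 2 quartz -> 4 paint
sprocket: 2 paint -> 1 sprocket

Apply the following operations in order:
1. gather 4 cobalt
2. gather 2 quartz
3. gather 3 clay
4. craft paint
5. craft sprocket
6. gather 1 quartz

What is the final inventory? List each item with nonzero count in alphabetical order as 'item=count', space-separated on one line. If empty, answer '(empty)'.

After 1 (gather 4 cobalt): cobalt=4
After 2 (gather 2 quartz): cobalt=4 quartz=2
After 3 (gather 3 clay): clay=3 cobalt=4 quartz=2
After 4 (craft paint): paint=4
After 5 (craft sprocket): paint=2 sprocket=1
After 6 (gather 1 quartz): paint=2 quartz=1 sprocket=1

Answer: paint=2 quartz=1 sprocket=1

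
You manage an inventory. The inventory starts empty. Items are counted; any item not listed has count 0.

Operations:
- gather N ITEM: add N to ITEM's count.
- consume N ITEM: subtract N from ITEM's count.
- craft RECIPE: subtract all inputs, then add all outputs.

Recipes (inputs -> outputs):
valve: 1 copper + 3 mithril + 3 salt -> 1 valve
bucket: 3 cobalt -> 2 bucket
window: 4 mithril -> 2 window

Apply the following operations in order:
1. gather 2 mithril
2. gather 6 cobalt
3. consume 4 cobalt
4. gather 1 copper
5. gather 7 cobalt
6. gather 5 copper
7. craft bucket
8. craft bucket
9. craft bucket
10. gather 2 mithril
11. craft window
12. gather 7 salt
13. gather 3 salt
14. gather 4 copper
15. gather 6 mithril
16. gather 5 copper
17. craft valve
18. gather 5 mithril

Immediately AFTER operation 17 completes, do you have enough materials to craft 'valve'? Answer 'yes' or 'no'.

Answer: yes

Derivation:
After 1 (gather 2 mithril): mithril=2
After 2 (gather 6 cobalt): cobalt=6 mithril=2
After 3 (consume 4 cobalt): cobalt=2 mithril=2
After 4 (gather 1 copper): cobalt=2 copper=1 mithril=2
After 5 (gather 7 cobalt): cobalt=9 copper=1 mithril=2
After 6 (gather 5 copper): cobalt=9 copper=6 mithril=2
After 7 (craft bucket): bucket=2 cobalt=6 copper=6 mithril=2
After 8 (craft bucket): bucket=4 cobalt=3 copper=6 mithril=2
After 9 (craft bucket): bucket=6 copper=6 mithril=2
After 10 (gather 2 mithril): bucket=6 copper=6 mithril=4
After 11 (craft window): bucket=6 copper=6 window=2
After 12 (gather 7 salt): bucket=6 copper=6 salt=7 window=2
After 13 (gather 3 salt): bucket=6 copper=6 salt=10 window=2
After 14 (gather 4 copper): bucket=6 copper=10 salt=10 window=2
After 15 (gather 6 mithril): bucket=6 copper=10 mithril=6 salt=10 window=2
After 16 (gather 5 copper): bucket=6 copper=15 mithril=6 salt=10 window=2
After 17 (craft valve): bucket=6 copper=14 mithril=3 salt=7 valve=1 window=2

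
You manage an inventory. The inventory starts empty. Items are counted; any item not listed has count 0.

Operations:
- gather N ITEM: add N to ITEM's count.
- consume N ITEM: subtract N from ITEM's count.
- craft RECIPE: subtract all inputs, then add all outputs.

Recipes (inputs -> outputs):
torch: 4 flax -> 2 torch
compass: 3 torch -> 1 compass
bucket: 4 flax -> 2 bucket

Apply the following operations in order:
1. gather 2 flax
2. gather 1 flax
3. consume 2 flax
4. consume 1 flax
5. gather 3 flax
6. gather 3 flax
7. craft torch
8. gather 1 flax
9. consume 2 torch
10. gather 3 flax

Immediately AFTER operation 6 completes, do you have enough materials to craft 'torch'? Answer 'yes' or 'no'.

Answer: yes

Derivation:
After 1 (gather 2 flax): flax=2
After 2 (gather 1 flax): flax=3
After 3 (consume 2 flax): flax=1
After 4 (consume 1 flax): (empty)
After 5 (gather 3 flax): flax=3
After 6 (gather 3 flax): flax=6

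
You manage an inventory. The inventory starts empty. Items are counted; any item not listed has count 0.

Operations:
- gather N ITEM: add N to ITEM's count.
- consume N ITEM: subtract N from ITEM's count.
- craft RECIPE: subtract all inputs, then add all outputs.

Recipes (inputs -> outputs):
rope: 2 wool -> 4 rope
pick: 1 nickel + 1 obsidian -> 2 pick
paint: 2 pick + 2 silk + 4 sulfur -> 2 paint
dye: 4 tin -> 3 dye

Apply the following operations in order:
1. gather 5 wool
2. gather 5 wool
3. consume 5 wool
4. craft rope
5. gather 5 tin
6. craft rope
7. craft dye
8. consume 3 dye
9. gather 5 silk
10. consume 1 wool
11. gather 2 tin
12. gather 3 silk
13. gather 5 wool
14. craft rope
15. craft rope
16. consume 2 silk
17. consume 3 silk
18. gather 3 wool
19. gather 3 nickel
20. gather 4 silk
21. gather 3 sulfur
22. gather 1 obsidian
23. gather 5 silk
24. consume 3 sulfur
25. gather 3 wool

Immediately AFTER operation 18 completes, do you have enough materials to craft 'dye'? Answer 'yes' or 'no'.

Answer: no

Derivation:
After 1 (gather 5 wool): wool=5
After 2 (gather 5 wool): wool=10
After 3 (consume 5 wool): wool=5
After 4 (craft rope): rope=4 wool=3
After 5 (gather 5 tin): rope=4 tin=5 wool=3
After 6 (craft rope): rope=8 tin=5 wool=1
After 7 (craft dye): dye=3 rope=8 tin=1 wool=1
After 8 (consume 3 dye): rope=8 tin=1 wool=1
After 9 (gather 5 silk): rope=8 silk=5 tin=1 wool=1
After 10 (consume 1 wool): rope=8 silk=5 tin=1
After 11 (gather 2 tin): rope=8 silk=5 tin=3
After 12 (gather 3 silk): rope=8 silk=8 tin=3
After 13 (gather 5 wool): rope=8 silk=8 tin=3 wool=5
After 14 (craft rope): rope=12 silk=8 tin=3 wool=3
After 15 (craft rope): rope=16 silk=8 tin=3 wool=1
After 16 (consume 2 silk): rope=16 silk=6 tin=3 wool=1
After 17 (consume 3 silk): rope=16 silk=3 tin=3 wool=1
After 18 (gather 3 wool): rope=16 silk=3 tin=3 wool=4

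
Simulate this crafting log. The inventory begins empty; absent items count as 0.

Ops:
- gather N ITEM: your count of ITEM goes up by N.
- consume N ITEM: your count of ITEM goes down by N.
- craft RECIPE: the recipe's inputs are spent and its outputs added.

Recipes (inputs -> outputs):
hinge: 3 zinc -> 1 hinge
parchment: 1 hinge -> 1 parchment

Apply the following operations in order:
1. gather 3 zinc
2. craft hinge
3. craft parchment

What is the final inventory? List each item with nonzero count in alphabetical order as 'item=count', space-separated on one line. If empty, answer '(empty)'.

After 1 (gather 3 zinc): zinc=3
After 2 (craft hinge): hinge=1
After 3 (craft parchment): parchment=1

Answer: parchment=1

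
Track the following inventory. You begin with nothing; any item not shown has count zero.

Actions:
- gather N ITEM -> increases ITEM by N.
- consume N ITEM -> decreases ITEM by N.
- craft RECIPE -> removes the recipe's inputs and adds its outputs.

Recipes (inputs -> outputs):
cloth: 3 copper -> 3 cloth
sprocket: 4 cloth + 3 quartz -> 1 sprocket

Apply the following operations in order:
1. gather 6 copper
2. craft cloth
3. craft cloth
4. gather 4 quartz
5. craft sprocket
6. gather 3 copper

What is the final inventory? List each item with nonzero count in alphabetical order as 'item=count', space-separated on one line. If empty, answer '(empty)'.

After 1 (gather 6 copper): copper=6
After 2 (craft cloth): cloth=3 copper=3
After 3 (craft cloth): cloth=6
After 4 (gather 4 quartz): cloth=6 quartz=4
After 5 (craft sprocket): cloth=2 quartz=1 sprocket=1
After 6 (gather 3 copper): cloth=2 copper=3 quartz=1 sprocket=1

Answer: cloth=2 copper=3 quartz=1 sprocket=1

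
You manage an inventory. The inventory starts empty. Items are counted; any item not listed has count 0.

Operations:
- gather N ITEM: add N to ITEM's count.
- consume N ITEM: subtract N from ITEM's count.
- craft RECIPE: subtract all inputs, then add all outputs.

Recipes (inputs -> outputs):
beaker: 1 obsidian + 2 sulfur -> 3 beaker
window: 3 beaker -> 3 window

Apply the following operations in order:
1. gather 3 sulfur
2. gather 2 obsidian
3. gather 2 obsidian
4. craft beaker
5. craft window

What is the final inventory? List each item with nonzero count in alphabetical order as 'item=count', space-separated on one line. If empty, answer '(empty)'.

After 1 (gather 3 sulfur): sulfur=3
After 2 (gather 2 obsidian): obsidian=2 sulfur=3
After 3 (gather 2 obsidian): obsidian=4 sulfur=3
After 4 (craft beaker): beaker=3 obsidian=3 sulfur=1
After 5 (craft window): obsidian=3 sulfur=1 window=3

Answer: obsidian=3 sulfur=1 window=3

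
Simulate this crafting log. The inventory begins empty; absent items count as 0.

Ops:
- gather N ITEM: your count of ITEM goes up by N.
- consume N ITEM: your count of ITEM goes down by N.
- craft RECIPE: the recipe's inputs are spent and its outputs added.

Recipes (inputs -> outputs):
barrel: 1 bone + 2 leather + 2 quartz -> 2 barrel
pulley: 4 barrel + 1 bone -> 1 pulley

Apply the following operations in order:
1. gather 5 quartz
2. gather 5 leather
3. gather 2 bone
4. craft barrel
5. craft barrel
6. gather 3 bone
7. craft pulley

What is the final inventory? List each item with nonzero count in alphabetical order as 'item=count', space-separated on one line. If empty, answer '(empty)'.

After 1 (gather 5 quartz): quartz=5
After 2 (gather 5 leather): leather=5 quartz=5
After 3 (gather 2 bone): bone=2 leather=5 quartz=5
After 4 (craft barrel): barrel=2 bone=1 leather=3 quartz=3
After 5 (craft barrel): barrel=4 leather=1 quartz=1
After 6 (gather 3 bone): barrel=4 bone=3 leather=1 quartz=1
After 7 (craft pulley): bone=2 leather=1 pulley=1 quartz=1

Answer: bone=2 leather=1 pulley=1 quartz=1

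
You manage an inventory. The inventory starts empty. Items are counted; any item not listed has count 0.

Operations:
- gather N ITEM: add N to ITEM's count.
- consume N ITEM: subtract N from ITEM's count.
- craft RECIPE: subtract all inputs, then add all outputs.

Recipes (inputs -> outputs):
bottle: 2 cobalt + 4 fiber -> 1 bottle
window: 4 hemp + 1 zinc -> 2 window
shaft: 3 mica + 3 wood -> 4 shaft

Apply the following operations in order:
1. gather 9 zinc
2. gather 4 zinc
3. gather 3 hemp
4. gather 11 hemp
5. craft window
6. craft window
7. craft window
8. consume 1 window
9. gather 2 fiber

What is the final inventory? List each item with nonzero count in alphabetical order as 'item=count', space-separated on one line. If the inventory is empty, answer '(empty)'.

After 1 (gather 9 zinc): zinc=9
After 2 (gather 4 zinc): zinc=13
After 3 (gather 3 hemp): hemp=3 zinc=13
After 4 (gather 11 hemp): hemp=14 zinc=13
After 5 (craft window): hemp=10 window=2 zinc=12
After 6 (craft window): hemp=6 window=4 zinc=11
After 7 (craft window): hemp=2 window=6 zinc=10
After 8 (consume 1 window): hemp=2 window=5 zinc=10
After 9 (gather 2 fiber): fiber=2 hemp=2 window=5 zinc=10

Answer: fiber=2 hemp=2 window=5 zinc=10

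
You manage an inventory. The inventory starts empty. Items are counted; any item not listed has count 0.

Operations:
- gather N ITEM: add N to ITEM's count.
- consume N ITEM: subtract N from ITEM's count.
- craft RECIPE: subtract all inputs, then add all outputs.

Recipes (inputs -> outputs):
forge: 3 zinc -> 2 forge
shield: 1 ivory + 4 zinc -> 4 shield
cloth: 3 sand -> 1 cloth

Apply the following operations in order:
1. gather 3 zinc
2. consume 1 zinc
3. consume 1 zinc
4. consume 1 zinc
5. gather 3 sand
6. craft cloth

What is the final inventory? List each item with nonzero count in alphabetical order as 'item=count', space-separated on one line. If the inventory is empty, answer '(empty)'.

Answer: cloth=1

Derivation:
After 1 (gather 3 zinc): zinc=3
After 2 (consume 1 zinc): zinc=2
After 3 (consume 1 zinc): zinc=1
After 4 (consume 1 zinc): (empty)
After 5 (gather 3 sand): sand=3
After 6 (craft cloth): cloth=1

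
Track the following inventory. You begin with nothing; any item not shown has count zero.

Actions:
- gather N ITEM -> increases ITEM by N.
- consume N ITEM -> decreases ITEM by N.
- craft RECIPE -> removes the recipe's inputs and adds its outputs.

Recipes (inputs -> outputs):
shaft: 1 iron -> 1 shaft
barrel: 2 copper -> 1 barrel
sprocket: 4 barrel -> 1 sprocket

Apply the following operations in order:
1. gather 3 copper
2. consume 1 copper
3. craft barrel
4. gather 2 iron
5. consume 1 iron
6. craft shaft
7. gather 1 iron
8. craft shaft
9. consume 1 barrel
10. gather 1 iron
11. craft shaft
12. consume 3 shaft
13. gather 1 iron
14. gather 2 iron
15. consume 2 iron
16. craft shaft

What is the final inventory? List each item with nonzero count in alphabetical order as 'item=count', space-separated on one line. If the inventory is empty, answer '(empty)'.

Answer: shaft=1

Derivation:
After 1 (gather 3 copper): copper=3
After 2 (consume 1 copper): copper=2
After 3 (craft barrel): barrel=1
After 4 (gather 2 iron): barrel=1 iron=2
After 5 (consume 1 iron): barrel=1 iron=1
After 6 (craft shaft): barrel=1 shaft=1
After 7 (gather 1 iron): barrel=1 iron=1 shaft=1
After 8 (craft shaft): barrel=1 shaft=2
After 9 (consume 1 barrel): shaft=2
After 10 (gather 1 iron): iron=1 shaft=2
After 11 (craft shaft): shaft=3
After 12 (consume 3 shaft): (empty)
After 13 (gather 1 iron): iron=1
After 14 (gather 2 iron): iron=3
After 15 (consume 2 iron): iron=1
After 16 (craft shaft): shaft=1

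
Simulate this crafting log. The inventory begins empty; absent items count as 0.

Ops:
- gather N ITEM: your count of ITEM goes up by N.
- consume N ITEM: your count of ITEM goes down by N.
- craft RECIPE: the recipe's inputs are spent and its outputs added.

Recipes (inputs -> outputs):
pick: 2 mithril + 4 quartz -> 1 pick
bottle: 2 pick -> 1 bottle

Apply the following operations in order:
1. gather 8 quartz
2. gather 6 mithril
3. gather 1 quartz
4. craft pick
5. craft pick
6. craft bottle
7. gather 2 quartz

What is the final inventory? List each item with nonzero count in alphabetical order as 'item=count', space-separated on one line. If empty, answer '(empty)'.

After 1 (gather 8 quartz): quartz=8
After 2 (gather 6 mithril): mithril=6 quartz=8
After 3 (gather 1 quartz): mithril=6 quartz=9
After 4 (craft pick): mithril=4 pick=1 quartz=5
After 5 (craft pick): mithril=2 pick=2 quartz=1
After 6 (craft bottle): bottle=1 mithril=2 quartz=1
After 7 (gather 2 quartz): bottle=1 mithril=2 quartz=3

Answer: bottle=1 mithril=2 quartz=3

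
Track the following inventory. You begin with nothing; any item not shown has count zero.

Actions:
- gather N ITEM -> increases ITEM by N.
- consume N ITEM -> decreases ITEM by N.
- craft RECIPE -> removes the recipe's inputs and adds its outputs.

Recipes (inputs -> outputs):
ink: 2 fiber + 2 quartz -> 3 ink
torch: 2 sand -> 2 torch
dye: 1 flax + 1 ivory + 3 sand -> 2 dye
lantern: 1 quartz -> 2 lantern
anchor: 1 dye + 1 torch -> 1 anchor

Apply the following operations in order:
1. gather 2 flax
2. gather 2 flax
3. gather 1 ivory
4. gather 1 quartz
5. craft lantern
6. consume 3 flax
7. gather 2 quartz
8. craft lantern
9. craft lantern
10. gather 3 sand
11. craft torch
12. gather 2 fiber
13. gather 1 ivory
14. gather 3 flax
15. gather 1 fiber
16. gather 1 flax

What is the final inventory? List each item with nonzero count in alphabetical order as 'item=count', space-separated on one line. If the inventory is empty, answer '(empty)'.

After 1 (gather 2 flax): flax=2
After 2 (gather 2 flax): flax=4
After 3 (gather 1 ivory): flax=4 ivory=1
After 4 (gather 1 quartz): flax=4 ivory=1 quartz=1
After 5 (craft lantern): flax=4 ivory=1 lantern=2
After 6 (consume 3 flax): flax=1 ivory=1 lantern=2
After 7 (gather 2 quartz): flax=1 ivory=1 lantern=2 quartz=2
After 8 (craft lantern): flax=1 ivory=1 lantern=4 quartz=1
After 9 (craft lantern): flax=1 ivory=1 lantern=6
After 10 (gather 3 sand): flax=1 ivory=1 lantern=6 sand=3
After 11 (craft torch): flax=1 ivory=1 lantern=6 sand=1 torch=2
After 12 (gather 2 fiber): fiber=2 flax=1 ivory=1 lantern=6 sand=1 torch=2
After 13 (gather 1 ivory): fiber=2 flax=1 ivory=2 lantern=6 sand=1 torch=2
After 14 (gather 3 flax): fiber=2 flax=4 ivory=2 lantern=6 sand=1 torch=2
After 15 (gather 1 fiber): fiber=3 flax=4 ivory=2 lantern=6 sand=1 torch=2
After 16 (gather 1 flax): fiber=3 flax=5 ivory=2 lantern=6 sand=1 torch=2

Answer: fiber=3 flax=5 ivory=2 lantern=6 sand=1 torch=2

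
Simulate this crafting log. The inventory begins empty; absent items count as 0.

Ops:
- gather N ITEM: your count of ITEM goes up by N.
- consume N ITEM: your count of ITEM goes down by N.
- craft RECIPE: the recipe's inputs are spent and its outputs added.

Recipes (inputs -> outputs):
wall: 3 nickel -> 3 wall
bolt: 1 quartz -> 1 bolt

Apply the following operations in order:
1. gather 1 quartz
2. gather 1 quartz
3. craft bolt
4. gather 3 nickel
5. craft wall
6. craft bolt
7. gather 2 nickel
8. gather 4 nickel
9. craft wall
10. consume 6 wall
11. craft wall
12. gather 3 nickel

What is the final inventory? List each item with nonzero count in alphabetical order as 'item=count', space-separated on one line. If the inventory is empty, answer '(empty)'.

After 1 (gather 1 quartz): quartz=1
After 2 (gather 1 quartz): quartz=2
After 3 (craft bolt): bolt=1 quartz=1
After 4 (gather 3 nickel): bolt=1 nickel=3 quartz=1
After 5 (craft wall): bolt=1 quartz=1 wall=3
After 6 (craft bolt): bolt=2 wall=3
After 7 (gather 2 nickel): bolt=2 nickel=2 wall=3
After 8 (gather 4 nickel): bolt=2 nickel=6 wall=3
After 9 (craft wall): bolt=2 nickel=3 wall=6
After 10 (consume 6 wall): bolt=2 nickel=3
After 11 (craft wall): bolt=2 wall=3
After 12 (gather 3 nickel): bolt=2 nickel=3 wall=3

Answer: bolt=2 nickel=3 wall=3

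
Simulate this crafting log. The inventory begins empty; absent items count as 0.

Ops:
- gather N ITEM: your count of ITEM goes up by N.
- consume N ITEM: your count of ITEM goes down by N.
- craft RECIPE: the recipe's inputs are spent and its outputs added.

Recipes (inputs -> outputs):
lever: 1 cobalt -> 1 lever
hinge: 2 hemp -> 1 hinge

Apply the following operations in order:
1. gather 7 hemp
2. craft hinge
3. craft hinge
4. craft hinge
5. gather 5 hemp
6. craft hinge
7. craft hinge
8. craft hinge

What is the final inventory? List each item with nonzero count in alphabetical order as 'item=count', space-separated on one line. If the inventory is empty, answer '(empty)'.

After 1 (gather 7 hemp): hemp=7
After 2 (craft hinge): hemp=5 hinge=1
After 3 (craft hinge): hemp=3 hinge=2
After 4 (craft hinge): hemp=1 hinge=3
After 5 (gather 5 hemp): hemp=6 hinge=3
After 6 (craft hinge): hemp=4 hinge=4
After 7 (craft hinge): hemp=2 hinge=5
After 8 (craft hinge): hinge=6

Answer: hinge=6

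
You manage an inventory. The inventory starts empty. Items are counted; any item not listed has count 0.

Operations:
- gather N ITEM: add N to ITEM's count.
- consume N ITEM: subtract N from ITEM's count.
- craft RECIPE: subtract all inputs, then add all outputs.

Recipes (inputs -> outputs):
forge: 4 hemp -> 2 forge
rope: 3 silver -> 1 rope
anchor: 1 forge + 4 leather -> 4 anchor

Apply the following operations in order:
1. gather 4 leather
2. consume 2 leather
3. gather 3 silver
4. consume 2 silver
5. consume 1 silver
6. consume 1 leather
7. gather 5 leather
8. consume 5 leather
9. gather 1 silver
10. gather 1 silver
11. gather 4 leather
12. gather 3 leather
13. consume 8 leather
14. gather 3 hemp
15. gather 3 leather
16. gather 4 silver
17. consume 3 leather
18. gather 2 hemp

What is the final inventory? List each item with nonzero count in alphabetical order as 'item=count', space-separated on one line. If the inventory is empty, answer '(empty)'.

Answer: hemp=5 silver=6

Derivation:
After 1 (gather 4 leather): leather=4
After 2 (consume 2 leather): leather=2
After 3 (gather 3 silver): leather=2 silver=3
After 4 (consume 2 silver): leather=2 silver=1
After 5 (consume 1 silver): leather=2
After 6 (consume 1 leather): leather=1
After 7 (gather 5 leather): leather=6
After 8 (consume 5 leather): leather=1
After 9 (gather 1 silver): leather=1 silver=1
After 10 (gather 1 silver): leather=1 silver=2
After 11 (gather 4 leather): leather=5 silver=2
After 12 (gather 3 leather): leather=8 silver=2
After 13 (consume 8 leather): silver=2
After 14 (gather 3 hemp): hemp=3 silver=2
After 15 (gather 3 leather): hemp=3 leather=3 silver=2
After 16 (gather 4 silver): hemp=3 leather=3 silver=6
After 17 (consume 3 leather): hemp=3 silver=6
After 18 (gather 2 hemp): hemp=5 silver=6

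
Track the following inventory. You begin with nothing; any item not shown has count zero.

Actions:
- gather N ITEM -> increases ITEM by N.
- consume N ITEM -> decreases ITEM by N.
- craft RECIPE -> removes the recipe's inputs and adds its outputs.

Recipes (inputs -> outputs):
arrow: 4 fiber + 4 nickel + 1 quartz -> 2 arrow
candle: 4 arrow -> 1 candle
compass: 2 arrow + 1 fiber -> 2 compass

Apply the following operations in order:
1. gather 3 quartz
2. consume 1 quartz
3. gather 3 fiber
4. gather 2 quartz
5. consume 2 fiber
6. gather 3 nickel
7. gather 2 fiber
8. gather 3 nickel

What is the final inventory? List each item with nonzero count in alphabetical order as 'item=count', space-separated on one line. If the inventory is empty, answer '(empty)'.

After 1 (gather 3 quartz): quartz=3
After 2 (consume 1 quartz): quartz=2
After 3 (gather 3 fiber): fiber=3 quartz=2
After 4 (gather 2 quartz): fiber=3 quartz=4
After 5 (consume 2 fiber): fiber=1 quartz=4
After 6 (gather 3 nickel): fiber=1 nickel=3 quartz=4
After 7 (gather 2 fiber): fiber=3 nickel=3 quartz=4
After 8 (gather 3 nickel): fiber=3 nickel=6 quartz=4

Answer: fiber=3 nickel=6 quartz=4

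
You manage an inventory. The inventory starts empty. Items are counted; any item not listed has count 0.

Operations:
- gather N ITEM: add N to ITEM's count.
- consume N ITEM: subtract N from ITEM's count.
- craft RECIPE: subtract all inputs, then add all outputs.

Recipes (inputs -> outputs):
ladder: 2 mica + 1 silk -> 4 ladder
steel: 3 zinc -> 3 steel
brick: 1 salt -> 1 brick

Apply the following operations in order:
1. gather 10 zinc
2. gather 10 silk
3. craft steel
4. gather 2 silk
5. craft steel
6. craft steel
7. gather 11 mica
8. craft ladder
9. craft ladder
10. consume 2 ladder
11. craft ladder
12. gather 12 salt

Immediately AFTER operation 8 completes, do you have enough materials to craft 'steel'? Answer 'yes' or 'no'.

Answer: no

Derivation:
After 1 (gather 10 zinc): zinc=10
After 2 (gather 10 silk): silk=10 zinc=10
After 3 (craft steel): silk=10 steel=3 zinc=7
After 4 (gather 2 silk): silk=12 steel=3 zinc=7
After 5 (craft steel): silk=12 steel=6 zinc=4
After 6 (craft steel): silk=12 steel=9 zinc=1
After 7 (gather 11 mica): mica=11 silk=12 steel=9 zinc=1
After 8 (craft ladder): ladder=4 mica=9 silk=11 steel=9 zinc=1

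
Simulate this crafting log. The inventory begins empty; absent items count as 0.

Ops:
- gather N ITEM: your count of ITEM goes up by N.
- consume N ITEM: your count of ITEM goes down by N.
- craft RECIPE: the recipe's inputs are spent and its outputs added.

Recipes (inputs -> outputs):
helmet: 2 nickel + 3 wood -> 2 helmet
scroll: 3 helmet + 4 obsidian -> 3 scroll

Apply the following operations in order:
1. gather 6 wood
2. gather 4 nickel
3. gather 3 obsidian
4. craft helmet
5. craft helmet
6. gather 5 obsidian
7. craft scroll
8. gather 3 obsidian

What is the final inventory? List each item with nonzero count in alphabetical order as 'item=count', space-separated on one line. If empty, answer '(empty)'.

Answer: helmet=1 obsidian=7 scroll=3

Derivation:
After 1 (gather 6 wood): wood=6
After 2 (gather 4 nickel): nickel=4 wood=6
After 3 (gather 3 obsidian): nickel=4 obsidian=3 wood=6
After 4 (craft helmet): helmet=2 nickel=2 obsidian=3 wood=3
After 5 (craft helmet): helmet=4 obsidian=3
After 6 (gather 5 obsidian): helmet=4 obsidian=8
After 7 (craft scroll): helmet=1 obsidian=4 scroll=3
After 8 (gather 3 obsidian): helmet=1 obsidian=7 scroll=3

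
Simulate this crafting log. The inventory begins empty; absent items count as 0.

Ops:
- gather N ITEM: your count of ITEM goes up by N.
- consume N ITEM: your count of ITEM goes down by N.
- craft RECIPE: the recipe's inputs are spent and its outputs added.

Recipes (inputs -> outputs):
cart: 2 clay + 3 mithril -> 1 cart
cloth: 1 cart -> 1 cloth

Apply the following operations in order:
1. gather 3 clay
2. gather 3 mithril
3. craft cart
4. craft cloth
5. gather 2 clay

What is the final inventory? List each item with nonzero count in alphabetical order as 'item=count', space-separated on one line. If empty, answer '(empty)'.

After 1 (gather 3 clay): clay=3
After 2 (gather 3 mithril): clay=3 mithril=3
After 3 (craft cart): cart=1 clay=1
After 4 (craft cloth): clay=1 cloth=1
After 5 (gather 2 clay): clay=3 cloth=1

Answer: clay=3 cloth=1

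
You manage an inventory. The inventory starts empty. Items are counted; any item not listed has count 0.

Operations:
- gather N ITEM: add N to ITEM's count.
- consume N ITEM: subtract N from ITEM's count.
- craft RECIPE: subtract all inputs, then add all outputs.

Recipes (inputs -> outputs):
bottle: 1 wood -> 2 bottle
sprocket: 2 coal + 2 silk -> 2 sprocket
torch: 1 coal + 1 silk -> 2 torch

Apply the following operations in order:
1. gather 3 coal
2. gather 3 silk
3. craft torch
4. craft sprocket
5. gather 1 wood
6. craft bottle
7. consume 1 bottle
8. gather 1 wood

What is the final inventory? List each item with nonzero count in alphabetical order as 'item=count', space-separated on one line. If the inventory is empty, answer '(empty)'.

After 1 (gather 3 coal): coal=3
After 2 (gather 3 silk): coal=3 silk=3
After 3 (craft torch): coal=2 silk=2 torch=2
After 4 (craft sprocket): sprocket=2 torch=2
After 5 (gather 1 wood): sprocket=2 torch=2 wood=1
After 6 (craft bottle): bottle=2 sprocket=2 torch=2
After 7 (consume 1 bottle): bottle=1 sprocket=2 torch=2
After 8 (gather 1 wood): bottle=1 sprocket=2 torch=2 wood=1

Answer: bottle=1 sprocket=2 torch=2 wood=1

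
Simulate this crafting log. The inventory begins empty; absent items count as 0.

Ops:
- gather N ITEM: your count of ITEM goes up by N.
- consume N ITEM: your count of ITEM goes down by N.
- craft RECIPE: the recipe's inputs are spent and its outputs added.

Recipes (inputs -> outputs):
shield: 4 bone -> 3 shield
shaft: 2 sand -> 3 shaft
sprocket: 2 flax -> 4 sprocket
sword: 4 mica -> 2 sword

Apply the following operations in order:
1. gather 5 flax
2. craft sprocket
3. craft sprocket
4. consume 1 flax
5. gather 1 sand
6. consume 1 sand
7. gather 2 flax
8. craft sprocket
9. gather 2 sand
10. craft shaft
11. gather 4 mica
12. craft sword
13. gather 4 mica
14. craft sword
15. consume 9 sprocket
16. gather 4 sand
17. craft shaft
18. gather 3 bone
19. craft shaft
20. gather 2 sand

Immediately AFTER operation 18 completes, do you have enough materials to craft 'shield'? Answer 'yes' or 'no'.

After 1 (gather 5 flax): flax=5
After 2 (craft sprocket): flax=3 sprocket=4
After 3 (craft sprocket): flax=1 sprocket=8
After 4 (consume 1 flax): sprocket=8
After 5 (gather 1 sand): sand=1 sprocket=8
After 6 (consume 1 sand): sprocket=8
After 7 (gather 2 flax): flax=2 sprocket=8
After 8 (craft sprocket): sprocket=12
After 9 (gather 2 sand): sand=2 sprocket=12
After 10 (craft shaft): shaft=3 sprocket=12
After 11 (gather 4 mica): mica=4 shaft=3 sprocket=12
After 12 (craft sword): shaft=3 sprocket=12 sword=2
After 13 (gather 4 mica): mica=4 shaft=3 sprocket=12 sword=2
After 14 (craft sword): shaft=3 sprocket=12 sword=4
After 15 (consume 9 sprocket): shaft=3 sprocket=3 sword=4
After 16 (gather 4 sand): sand=4 shaft=3 sprocket=3 sword=4
After 17 (craft shaft): sand=2 shaft=6 sprocket=3 sword=4
After 18 (gather 3 bone): bone=3 sand=2 shaft=6 sprocket=3 sword=4

Answer: no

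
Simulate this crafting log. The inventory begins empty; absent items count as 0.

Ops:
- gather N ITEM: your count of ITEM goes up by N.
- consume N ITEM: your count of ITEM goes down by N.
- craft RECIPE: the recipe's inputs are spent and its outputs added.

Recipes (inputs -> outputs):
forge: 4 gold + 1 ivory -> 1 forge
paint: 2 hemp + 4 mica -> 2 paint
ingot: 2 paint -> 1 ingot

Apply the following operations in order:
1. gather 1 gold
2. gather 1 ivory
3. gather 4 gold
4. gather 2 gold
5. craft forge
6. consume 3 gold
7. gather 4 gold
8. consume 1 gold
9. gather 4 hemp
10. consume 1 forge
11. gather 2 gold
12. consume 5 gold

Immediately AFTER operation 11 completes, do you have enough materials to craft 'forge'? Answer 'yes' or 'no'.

After 1 (gather 1 gold): gold=1
After 2 (gather 1 ivory): gold=1 ivory=1
After 3 (gather 4 gold): gold=5 ivory=1
After 4 (gather 2 gold): gold=7 ivory=1
After 5 (craft forge): forge=1 gold=3
After 6 (consume 3 gold): forge=1
After 7 (gather 4 gold): forge=1 gold=4
After 8 (consume 1 gold): forge=1 gold=3
After 9 (gather 4 hemp): forge=1 gold=3 hemp=4
After 10 (consume 1 forge): gold=3 hemp=4
After 11 (gather 2 gold): gold=5 hemp=4

Answer: no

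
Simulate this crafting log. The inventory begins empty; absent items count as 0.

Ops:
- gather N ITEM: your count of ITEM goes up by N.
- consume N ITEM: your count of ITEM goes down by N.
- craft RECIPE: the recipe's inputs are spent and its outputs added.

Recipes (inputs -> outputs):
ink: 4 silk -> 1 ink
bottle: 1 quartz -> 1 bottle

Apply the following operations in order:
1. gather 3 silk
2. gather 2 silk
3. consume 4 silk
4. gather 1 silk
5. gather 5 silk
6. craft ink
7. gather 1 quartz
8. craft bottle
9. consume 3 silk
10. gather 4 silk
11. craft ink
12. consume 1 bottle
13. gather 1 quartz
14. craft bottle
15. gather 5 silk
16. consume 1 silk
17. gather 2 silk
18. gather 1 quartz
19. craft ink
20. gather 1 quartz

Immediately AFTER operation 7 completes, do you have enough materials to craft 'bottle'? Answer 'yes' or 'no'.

After 1 (gather 3 silk): silk=3
After 2 (gather 2 silk): silk=5
After 3 (consume 4 silk): silk=1
After 4 (gather 1 silk): silk=2
After 5 (gather 5 silk): silk=7
After 6 (craft ink): ink=1 silk=3
After 7 (gather 1 quartz): ink=1 quartz=1 silk=3

Answer: yes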